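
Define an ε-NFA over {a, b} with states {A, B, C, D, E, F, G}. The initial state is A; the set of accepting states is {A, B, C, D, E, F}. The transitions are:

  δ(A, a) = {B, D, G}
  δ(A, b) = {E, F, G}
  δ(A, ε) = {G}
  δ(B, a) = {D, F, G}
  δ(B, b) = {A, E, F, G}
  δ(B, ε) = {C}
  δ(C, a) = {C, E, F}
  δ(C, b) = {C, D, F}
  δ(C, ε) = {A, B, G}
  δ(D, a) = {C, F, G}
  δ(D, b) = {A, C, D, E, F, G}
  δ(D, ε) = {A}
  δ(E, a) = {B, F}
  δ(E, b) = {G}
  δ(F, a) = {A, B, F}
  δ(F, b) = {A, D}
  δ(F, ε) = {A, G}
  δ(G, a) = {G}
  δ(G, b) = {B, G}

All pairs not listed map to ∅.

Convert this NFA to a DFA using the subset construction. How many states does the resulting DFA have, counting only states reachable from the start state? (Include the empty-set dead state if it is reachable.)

Start state of the DFA: {A, G} (ε-closure of the NFA start).
{A, G} --a--> {A, B, C, D, G}  [new]
{A, G} --b--> {A, B, C, E, F, G}  [new]
{A, B, C, D, G} --a--> {A, B, C, D, E, F, G}  [new]
{A, B, C, D, G} --b--> {A, B, C, D, E, F, G}  [seen]
{A, B, C, E, F, G} --a--> {A, B, C, D, E, F, G}  [seen]
{A, B, C, E, F, G} --b--> {A, B, C, D, E, F, G}  [seen]
{A, B, C, D, E, F, G} --a--> {A, B, C, D, E, F, G}  [seen]
{A, B, C, D, E, F, G} --b--> {A, B, C, D, E, F, G}  [seen]
Reachable DFA states: {A, G}, {A, B, C, D, G}, {A, B, C, E, F, G}, {A, B, C, D, E, F, G}.

4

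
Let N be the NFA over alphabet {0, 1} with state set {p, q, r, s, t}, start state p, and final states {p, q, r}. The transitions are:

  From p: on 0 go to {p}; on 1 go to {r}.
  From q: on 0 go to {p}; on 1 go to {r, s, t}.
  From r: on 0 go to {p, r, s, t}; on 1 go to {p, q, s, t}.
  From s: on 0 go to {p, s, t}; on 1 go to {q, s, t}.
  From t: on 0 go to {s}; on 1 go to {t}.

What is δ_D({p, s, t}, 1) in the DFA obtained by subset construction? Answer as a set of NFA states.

δ(p,1) = {r}; δ(s,1) = {q, s, t}; δ(t,1) = {t}.
Union: {q, r, s, t}.

{q, r, s, t}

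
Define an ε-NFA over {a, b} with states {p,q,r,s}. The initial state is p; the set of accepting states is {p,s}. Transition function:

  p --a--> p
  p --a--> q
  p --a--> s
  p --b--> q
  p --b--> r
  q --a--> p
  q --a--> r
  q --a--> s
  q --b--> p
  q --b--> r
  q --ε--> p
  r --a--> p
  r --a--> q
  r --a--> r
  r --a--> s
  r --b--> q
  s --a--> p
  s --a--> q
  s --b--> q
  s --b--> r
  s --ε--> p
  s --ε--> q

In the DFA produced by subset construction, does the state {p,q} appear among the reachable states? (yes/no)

no

Start state of the DFA: {p} (ε-closure of the NFA start).
{p} --a--> {p,q,s}  [new]
{p} --b--> {p,q,r}  [new]
{p,q,s} --a--> {p,q,r,s}  [new]
{p,q,s} --b--> {p,q,r}  [seen]
{p,q,r} --a--> {p,q,r,s}  [seen]
{p,q,r} --b--> {p,q,r}  [seen]
{p,q,r,s} --a--> {p,q,r,s}  [seen]
{p,q,r,s} --b--> {p,q,r}  [seen]
Reachable DFA states: {p}, {p,q,s}, {p,q,r}, {p,q,r,s}.
{p,q} is not among them.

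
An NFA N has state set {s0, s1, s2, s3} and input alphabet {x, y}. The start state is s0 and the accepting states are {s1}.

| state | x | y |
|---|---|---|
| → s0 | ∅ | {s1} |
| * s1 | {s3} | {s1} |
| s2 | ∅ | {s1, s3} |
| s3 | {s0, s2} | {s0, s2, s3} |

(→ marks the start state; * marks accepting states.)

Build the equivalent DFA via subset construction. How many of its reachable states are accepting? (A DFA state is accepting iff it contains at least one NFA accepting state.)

Start state of the DFA: {s0}.
{s0} --x--> ∅  [new]
{s0} --y--> {s1}  [new]
∅ --x--> ∅  [seen]
∅ --y--> ∅  [seen]
{s1} --x--> {s3}  [new]
{s1} --y--> {s1}  [seen]
{s3} --x--> {s0, s2}  [new]
{s3} --y--> {s0, s2, s3}  [new]
{s0, s2} --x--> ∅  [seen]
{s0, s2} --y--> {s1, s3}  [new]
{s0, s2, s3} --x--> {s0, s2}  [seen]
{s0, s2, s3} --y--> {s0, s1, s2, s3}  [new]
{s1, s3} --x--> {s0, s2, s3}  [seen]
{s1, s3} --y--> {s0, s1, s2, s3}  [seen]
{s0, s1, s2, s3} --x--> {s0, s2, s3}  [seen]
{s0, s1, s2, s3} --y--> {s0, s1, s2, s3}  [seen]
Reachable DFA states: {s0}, ∅, {s1}, {s3}, {s0, s2}, {s0, s2, s3}, {s1, s3}, {s0, s1, s2, s3}.
Accepting DFA states (contain an NFA accepting state): {s1}, {s1, s3}, {s0, s1, s2, s3}.

3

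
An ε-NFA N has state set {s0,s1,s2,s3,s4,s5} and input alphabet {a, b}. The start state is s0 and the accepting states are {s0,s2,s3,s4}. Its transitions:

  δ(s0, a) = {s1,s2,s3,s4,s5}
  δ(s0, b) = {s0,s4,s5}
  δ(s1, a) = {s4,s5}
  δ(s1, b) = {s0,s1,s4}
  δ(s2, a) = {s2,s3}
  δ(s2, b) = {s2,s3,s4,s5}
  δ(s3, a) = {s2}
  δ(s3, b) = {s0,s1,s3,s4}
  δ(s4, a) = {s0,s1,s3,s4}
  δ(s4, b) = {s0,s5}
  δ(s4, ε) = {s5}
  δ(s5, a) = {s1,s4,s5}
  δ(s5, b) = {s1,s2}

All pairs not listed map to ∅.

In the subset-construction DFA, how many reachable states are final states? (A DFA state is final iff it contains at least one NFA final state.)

5

Start state of the DFA: {s0} (ε-closure of the NFA start).
{s0} --a--> {s1,s2,s3,s4,s5}  [new]
{s0} --b--> {s0,s4,s5}  [new]
{s1,s2,s3,s4,s5} --a--> {s0,s1,s2,s3,s4,s5}  [new]
{s1,s2,s3,s4,s5} --b--> {s0,s1,s2,s3,s4,s5}  [seen]
{s0,s4,s5} --a--> {s0,s1,s2,s3,s4,s5}  [seen]
{s0,s4,s5} --b--> {s0,s1,s2,s4,s5}  [new]
{s0,s1,s2,s3,s4,s5} --a--> {s0,s1,s2,s3,s4,s5}  [seen]
{s0,s1,s2,s3,s4,s5} --b--> {s0,s1,s2,s3,s4,s5}  [seen]
{s0,s1,s2,s4,s5} --a--> {s0,s1,s2,s3,s4,s5}  [seen]
{s0,s1,s2,s4,s5} --b--> {s0,s1,s2,s3,s4,s5}  [seen]
Reachable DFA states: {s0}, {s1,s2,s3,s4,s5}, {s0,s4,s5}, {s0,s1,s2,s3,s4,s5}, {s0,s1,s2,s4,s5}.
Accepting DFA states (contain an NFA accepting state): {s0}, {s1,s2,s3,s4,s5}, {s0,s4,s5}, {s0,s1,s2,s3,s4,s5}, {s0,s1,s2,s4,s5}.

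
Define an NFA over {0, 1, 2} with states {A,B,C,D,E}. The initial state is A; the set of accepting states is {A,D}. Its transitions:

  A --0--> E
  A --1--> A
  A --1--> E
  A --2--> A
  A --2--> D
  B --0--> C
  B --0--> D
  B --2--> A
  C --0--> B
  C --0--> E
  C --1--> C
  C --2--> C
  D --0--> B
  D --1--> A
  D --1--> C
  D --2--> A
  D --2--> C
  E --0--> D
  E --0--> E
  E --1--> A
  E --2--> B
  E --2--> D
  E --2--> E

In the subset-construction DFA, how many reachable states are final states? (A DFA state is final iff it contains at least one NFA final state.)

Start state of the DFA: {A}.
{A} --0--> {E}  [new]
{A} --1--> {A,E}  [new]
{A} --2--> {A,D}  [new]
{E} --0--> {D,E}  [new]
{E} --1--> {A}  [seen]
{E} --2--> {B,D,E}  [new]
{A,E} --0--> {D,E}  [seen]
{A,E} --1--> {A,E}  [seen]
{A,E} --2--> {A,B,D,E}  [new]
{A,D} --0--> {B,E}  [new]
{A,D} --1--> {A,C,E}  [new]
{A,D} --2--> {A,C,D}  [new]
{D,E} --0--> {B,D,E}  [seen]
{D,E} --1--> {A,C}  [new]
{D,E} --2--> {A,B,C,D,E}  [new]
{B,D,E} --0--> {B,C,D,E}  [new]
{B,D,E} --1--> {A,C}  [seen]
{B,D,E} --2--> {A,B,C,D,E}  [seen]
{A,B,D,E} --0--> {B,C,D,E}  [seen]
{A,B,D,E} --1--> {A,C,E}  [seen]
{A,B,D,E} --2--> {A,B,C,D,E}  [seen]
{B,E} --0--> {C,D,E}  [new]
{B,E} --1--> {A}  [seen]
{B,E} --2--> {A,B,D,E}  [seen]
{A,C,E} --0--> {B,D,E}  [seen]
{A,C,E} --1--> {A,C,E}  [seen]
{A,C,E} --2--> {A,B,C,D,E}  [seen]
{A,C,D} --0--> {B,E}  [seen]
{A,C,D} --1--> {A,C,E}  [seen]
{A,C,D} --2--> {A,C,D}  [seen]
{A,C} --0--> {B,E}  [seen]
{A,C} --1--> {A,C,E}  [seen]
{A,C} --2--> {A,C,D}  [seen]
{A,B,C,D,E} --0--> {B,C,D,E}  [seen]
{A,B,C,D,E} --1--> {A,C,E}  [seen]
{A,B,C,D,E} --2--> {A,B,C,D,E}  [seen]
{B,C,D,E} --0--> {B,C,D,E}  [seen]
{B,C,D,E} --1--> {A,C}  [seen]
{B,C,D,E} --2--> {A,B,C,D,E}  [seen]
{C,D,E} --0--> {B,D,E}  [seen]
{C,D,E} --1--> {A,C}  [seen]
{C,D,E} --2--> {A,B,C,D,E}  [seen]
Reachable DFA states: {A}, {E}, {A,E}, {A,D}, {D,E}, {B,D,E}, {A,B,D,E}, {B,E}, {A,C,E}, {A,C,D}, {A,C}, {A,B,C,D,E}, {B,C,D,E}, {C,D,E}.
Accepting DFA states (contain an NFA accepting state): {A}, {A,E}, {A,D}, {D,E}, {B,D,E}, {A,B,D,E}, {A,C,E}, {A,C,D}, {A,C}, {A,B,C,D,E}, {B,C,D,E}, {C,D,E}.

12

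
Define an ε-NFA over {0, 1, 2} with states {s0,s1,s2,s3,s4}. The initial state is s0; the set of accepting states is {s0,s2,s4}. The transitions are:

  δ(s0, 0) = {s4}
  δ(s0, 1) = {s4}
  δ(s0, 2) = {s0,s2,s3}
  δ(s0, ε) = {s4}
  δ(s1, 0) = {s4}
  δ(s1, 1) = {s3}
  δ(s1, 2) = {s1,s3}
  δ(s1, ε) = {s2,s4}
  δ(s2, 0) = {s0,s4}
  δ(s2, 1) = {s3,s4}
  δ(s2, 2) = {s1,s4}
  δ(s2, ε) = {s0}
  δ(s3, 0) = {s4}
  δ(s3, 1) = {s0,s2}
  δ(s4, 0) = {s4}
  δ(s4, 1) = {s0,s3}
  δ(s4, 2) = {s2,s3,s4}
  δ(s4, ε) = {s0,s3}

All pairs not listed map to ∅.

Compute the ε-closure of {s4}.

{s0,s3,s4}

Begin with {s4}.
s4 →ε {s0,s3}; add s0, s3.
ε-closure = {s0,s3,s4}.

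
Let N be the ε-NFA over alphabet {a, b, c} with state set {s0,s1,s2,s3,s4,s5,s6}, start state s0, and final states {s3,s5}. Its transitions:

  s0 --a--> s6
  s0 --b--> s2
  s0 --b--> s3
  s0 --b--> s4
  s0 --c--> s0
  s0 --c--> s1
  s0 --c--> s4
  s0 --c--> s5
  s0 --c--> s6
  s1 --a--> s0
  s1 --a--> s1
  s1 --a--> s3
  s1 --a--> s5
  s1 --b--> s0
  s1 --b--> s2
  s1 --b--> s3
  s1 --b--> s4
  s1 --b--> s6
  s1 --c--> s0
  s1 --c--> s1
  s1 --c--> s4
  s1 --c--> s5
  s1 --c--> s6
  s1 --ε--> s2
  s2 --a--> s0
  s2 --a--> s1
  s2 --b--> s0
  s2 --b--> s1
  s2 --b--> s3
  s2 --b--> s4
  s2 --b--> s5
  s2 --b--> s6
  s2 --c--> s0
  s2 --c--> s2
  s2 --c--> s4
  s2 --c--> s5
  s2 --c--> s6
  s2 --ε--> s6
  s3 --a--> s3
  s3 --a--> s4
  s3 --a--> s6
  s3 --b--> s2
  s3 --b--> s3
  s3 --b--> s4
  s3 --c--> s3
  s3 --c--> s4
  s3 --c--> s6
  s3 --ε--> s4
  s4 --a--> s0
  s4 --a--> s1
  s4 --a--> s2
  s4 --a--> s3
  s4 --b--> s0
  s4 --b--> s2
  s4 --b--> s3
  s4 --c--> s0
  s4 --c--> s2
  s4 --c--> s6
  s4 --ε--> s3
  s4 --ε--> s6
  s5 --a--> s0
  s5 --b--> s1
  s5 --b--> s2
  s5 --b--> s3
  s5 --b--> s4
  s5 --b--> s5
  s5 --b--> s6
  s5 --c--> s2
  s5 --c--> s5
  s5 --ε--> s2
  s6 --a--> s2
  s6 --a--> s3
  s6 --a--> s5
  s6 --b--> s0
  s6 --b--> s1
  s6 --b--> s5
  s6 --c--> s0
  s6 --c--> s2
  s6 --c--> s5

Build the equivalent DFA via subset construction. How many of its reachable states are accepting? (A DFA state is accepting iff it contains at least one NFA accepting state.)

6

Start state of the DFA: {s0} (ε-closure of the NFA start).
{s0} --a--> {s6}  [new]
{s0} --b--> {s2,s3,s4,s6}  [new]
{s0} --c--> {s0,s1,s2,s3,s4,s5,s6}  [new]
{s6} --a--> {s2,s3,s4,s5,s6}  [new]
{s6} --b--> {s0,s1,s2,s5,s6}  [new]
{s6} --c--> {s0,s2,s5,s6}  [new]
{s2,s3,s4,s6} --a--> {s0,s1,s2,s3,s4,s5,s6}  [seen]
{s2,s3,s4,s6} --b--> {s0,s1,s2,s3,s4,s5,s6}  [seen]
{s2,s3,s4,s6} --c--> {s0,s2,s3,s4,s5,s6}  [new]
{s0,s1,s2,s3,s4,s5,s6} --a--> {s0,s1,s2,s3,s4,s5,s6}  [seen]
{s0,s1,s2,s3,s4,s5,s6} --b--> {s0,s1,s2,s3,s4,s5,s6}  [seen]
{s0,s1,s2,s3,s4,s5,s6} --c--> {s0,s1,s2,s3,s4,s5,s6}  [seen]
{s2,s3,s4,s5,s6} --a--> {s0,s1,s2,s3,s4,s5,s6}  [seen]
{s2,s3,s4,s5,s6} --b--> {s0,s1,s2,s3,s4,s5,s6}  [seen]
{s2,s3,s4,s5,s6} --c--> {s0,s2,s3,s4,s5,s6}  [seen]
{s0,s1,s2,s5,s6} --a--> {s0,s1,s2,s3,s4,s5,s6}  [seen]
{s0,s1,s2,s5,s6} --b--> {s0,s1,s2,s3,s4,s5,s6}  [seen]
{s0,s1,s2,s5,s6} --c--> {s0,s1,s2,s3,s4,s5,s6}  [seen]
{s0,s2,s5,s6} --a--> {s0,s1,s2,s3,s4,s5,s6}  [seen]
{s0,s2,s5,s6} --b--> {s0,s1,s2,s3,s4,s5,s6}  [seen]
{s0,s2,s5,s6} --c--> {s0,s1,s2,s3,s4,s5,s6}  [seen]
{s0,s2,s3,s4,s5,s6} --a--> {s0,s1,s2,s3,s4,s5,s6}  [seen]
{s0,s2,s3,s4,s5,s6} --b--> {s0,s1,s2,s3,s4,s5,s6}  [seen]
{s0,s2,s3,s4,s5,s6} --c--> {s0,s1,s2,s3,s4,s5,s6}  [seen]
Reachable DFA states: {s0}, {s6}, {s2,s3,s4,s6}, {s0,s1,s2,s3,s4,s5,s6}, {s2,s3,s4,s5,s6}, {s0,s1,s2,s5,s6}, {s0,s2,s5,s6}, {s0,s2,s3,s4,s5,s6}.
Accepting DFA states (contain an NFA accepting state): {s2,s3,s4,s6}, {s0,s1,s2,s3,s4,s5,s6}, {s2,s3,s4,s5,s6}, {s0,s1,s2,s5,s6}, {s0,s2,s5,s6}, {s0,s2,s3,s4,s5,s6}.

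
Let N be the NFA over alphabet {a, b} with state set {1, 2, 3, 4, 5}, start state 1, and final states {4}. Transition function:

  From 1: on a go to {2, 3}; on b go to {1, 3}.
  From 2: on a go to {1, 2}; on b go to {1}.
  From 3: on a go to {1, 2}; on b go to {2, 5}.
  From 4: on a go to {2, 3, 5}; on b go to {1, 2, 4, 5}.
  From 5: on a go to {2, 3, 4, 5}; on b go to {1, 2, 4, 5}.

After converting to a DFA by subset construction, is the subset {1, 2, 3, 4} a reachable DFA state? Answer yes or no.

no

Start state of the DFA: {1}.
{1} --a--> {2, 3}  [new]
{1} --b--> {1, 3}  [new]
{2, 3} --a--> {1, 2}  [new]
{2, 3} --b--> {1, 2, 5}  [new]
{1, 3} --a--> {1, 2, 3}  [new]
{1, 3} --b--> {1, 2, 3, 5}  [new]
{1, 2} --a--> {1, 2, 3}  [seen]
{1, 2} --b--> {1, 3}  [seen]
{1, 2, 5} --a--> {1, 2, 3, 4, 5}  [new]
{1, 2, 5} --b--> {1, 2, 3, 4, 5}  [seen]
{1, 2, 3} --a--> {1, 2, 3}  [seen]
{1, 2, 3} --b--> {1, 2, 3, 5}  [seen]
{1, 2, 3, 5} --a--> {1, 2, 3, 4, 5}  [seen]
{1, 2, 3, 5} --b--> {1, 2, 3, 4, 5}  [seen]
{1, 2, 3, 4, 5} --a--> {1, 2, 3, 4, 5}  [seen]
{1, 2, 3, 4, 5} --b--> {1, 2, 3, 4, 5}  [seen]
Reachable DFA states: {1}, {2, 3}, {1, 3}, {1, 2}, {1, 2, 5}, {1, 2, 3}, {1, 2, 3, 5}, {1, 2, 3, 4, 5}.
{1, 2, 3, 4} is not among them.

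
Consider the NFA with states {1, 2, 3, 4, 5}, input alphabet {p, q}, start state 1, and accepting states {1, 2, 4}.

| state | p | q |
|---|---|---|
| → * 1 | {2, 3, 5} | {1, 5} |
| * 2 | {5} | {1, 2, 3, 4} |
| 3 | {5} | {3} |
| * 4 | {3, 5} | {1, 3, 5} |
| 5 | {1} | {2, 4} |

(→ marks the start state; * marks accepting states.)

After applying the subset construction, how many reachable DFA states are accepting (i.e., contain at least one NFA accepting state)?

Start state of the DFA: {1}.
{1} --p--> {2, 3, 5}  [new]
{1} --q--> {1, 5}  [new]
{2, 3, 5} --p--> {1, 5}  [seen]
{2, 3, 5} --q--> {1, 2, 3, 4}  [new]
{1, 5} --p--> {1, 2, 3, 5}  [new]
{1, 5} --q--> {1, 2, 4, 5}  [new]
{1, 2, 3, 4} --p--> {2, 3, 5}  [seen]
{1, 2, 3, 4} --q--> {1, 2, 3, 4, 5}  [new]
{1, 2, 3, 5} --p--> {1, 2, 3, 5}  [seen]
{1, 2, 3, 5} --q--> {1, 2, 3, 4, 5}  [seen]
{1, 2, 4, 5} --p--> {1, 2, 3, 5}  [seen]
{1, 2, 4, 5} --q--> {1, 2, 3, 4, 5}  [seen]
{1, 2, 3, 4, 5} --p--> {1, 2, 3, 5}  [seen]
{1, 2, 3, 4, 5} --q--> {1, 2, 3, 4, 5}  [seen]
Reachable DFA states: {1}, {2, 3, 5}, {1, 5}, {1, 2, 3, 4}, {1, 2, 3, 5}, {1, 2, 4, 5}, {1, 2, 3, 4, 5}.
Accepting DFA states (contain an NFA accepting state): {1}, {2, 3, 5}, {1, 5}, {1, 2, 3, 4}, {1, 2, 3, 5}, {1, 2, 4, 5}, {1, 2, 3, 4, 5}.

7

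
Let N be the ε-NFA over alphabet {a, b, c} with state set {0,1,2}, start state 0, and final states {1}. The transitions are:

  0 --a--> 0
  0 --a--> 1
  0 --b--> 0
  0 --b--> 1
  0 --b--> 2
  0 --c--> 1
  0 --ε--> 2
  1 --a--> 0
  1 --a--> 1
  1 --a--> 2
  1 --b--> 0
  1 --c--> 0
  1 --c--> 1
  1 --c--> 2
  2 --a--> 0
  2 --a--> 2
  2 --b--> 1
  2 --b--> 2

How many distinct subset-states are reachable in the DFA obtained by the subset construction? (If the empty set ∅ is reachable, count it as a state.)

Start state of the DFA: {0,2} (ε-closure of the NFA start).
{0,2} --a--> {0,1,2}  [new]
{0,2} --b--> {0,1,2}  [seen]
{0,2} --c--> {1}  [new]
{0,1,2} --a--> {0,1,2}  [seen]
{0,1,2} --b--> {0,1,2}  [seen]
{0,1,2} --c--> {0,1,2}  [seen]
{1} --a--> {0,1,2}  [seen]
{1} --b--> {0,2}  [seen]
{1} --c--> {0,1,2}  [seen]
Reachable DFA states: {0,2}, {0,1,2}, {1}.

3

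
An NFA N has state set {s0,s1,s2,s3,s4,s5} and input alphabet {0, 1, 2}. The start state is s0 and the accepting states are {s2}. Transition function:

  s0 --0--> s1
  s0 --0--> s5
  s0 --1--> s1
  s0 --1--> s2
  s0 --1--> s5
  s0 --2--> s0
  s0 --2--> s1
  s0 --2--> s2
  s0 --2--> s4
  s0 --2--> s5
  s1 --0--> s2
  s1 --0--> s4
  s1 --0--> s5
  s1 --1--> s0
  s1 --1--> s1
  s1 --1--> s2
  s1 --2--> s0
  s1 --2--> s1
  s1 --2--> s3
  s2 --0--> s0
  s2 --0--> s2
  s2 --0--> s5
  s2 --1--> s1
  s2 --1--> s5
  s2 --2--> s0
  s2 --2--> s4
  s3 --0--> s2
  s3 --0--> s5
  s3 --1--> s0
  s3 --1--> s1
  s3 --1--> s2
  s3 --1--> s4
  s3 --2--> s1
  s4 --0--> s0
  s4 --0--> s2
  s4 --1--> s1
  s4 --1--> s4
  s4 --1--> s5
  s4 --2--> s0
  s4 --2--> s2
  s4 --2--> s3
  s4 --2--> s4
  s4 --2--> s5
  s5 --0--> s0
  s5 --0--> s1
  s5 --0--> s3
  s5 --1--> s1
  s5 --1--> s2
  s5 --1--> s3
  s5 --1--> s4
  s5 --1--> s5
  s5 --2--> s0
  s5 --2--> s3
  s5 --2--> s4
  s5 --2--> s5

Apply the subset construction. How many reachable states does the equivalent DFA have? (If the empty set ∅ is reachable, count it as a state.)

Start state of the DFA: {s0}.
{s0} --0--> {s1,s5}  [new]
{s0} --1--> {s1,s2,s5}  [new]
{s0} --2--> {s0,s1,s2,s4,s5}  [new]
{s1,s5} --0--> {s0,s1,s2,s3,s4,s5}  [new]
{s1,s5} --1--> {s0,s1,s2,s3,s4,s5}  [seen]
{s1,s5} --2--> {s0,s1,s3,s4,s5}  [new]
{s1,s2,s5} --0--> {s0,s1,s2,s3,s4,s5}  [seen]
{s1,s2,s5} --1--> {s0,s1,s2,s3,s4,s5}  [seen]
{s1,s2,s5} --2--> {s0,s1,s3,s4,s5}  [seen]
{s0,s1,s2,s4,s5} --0--> {s0,s1,s2,s3,s4,s5}  [seen]
{s0,s1,s2,s4,s5} --1--> {s0,s1,s2,s3,s4,s5}  [seen]
{s0,s1,s2,s4,s5} --2--> {s0,s1,s2,s3,s4,s5}  [seen]
{s0,s1,s2,s3,s4,s5} --0--> {s0,s1,s2,s3,s4,s5}  [seen]
{s0,s1,s2,s3,s4,s5} --1--> {s0,s1,s2,s3,s4,s5}  [seen]
{s0,s1,s2,s3,s4,s5} --2--> {s0,s1,s2,s3,s4,s5}  [seen]
{s0,s1,s3,s4,s5} --0--> {s0,s1,s2,s3,s4,s5}  [seen]
{s0,s1,s3,s4,s5} --1--> {s0,s1,s2,s3,s4,s5}  [seen]
{s0,s1,s3,s4,s5} --2--> {s0,s1,s2,s3,s4,s5}  [seen]
Reachable DFA states: {s0}, {s1,s5}, {s1,s2,s5}, {s0,s1,s2,s4,s5}, {s0,s1,s2,s3,s4,s5}, {s0,s1,s3,s4,s5}.

6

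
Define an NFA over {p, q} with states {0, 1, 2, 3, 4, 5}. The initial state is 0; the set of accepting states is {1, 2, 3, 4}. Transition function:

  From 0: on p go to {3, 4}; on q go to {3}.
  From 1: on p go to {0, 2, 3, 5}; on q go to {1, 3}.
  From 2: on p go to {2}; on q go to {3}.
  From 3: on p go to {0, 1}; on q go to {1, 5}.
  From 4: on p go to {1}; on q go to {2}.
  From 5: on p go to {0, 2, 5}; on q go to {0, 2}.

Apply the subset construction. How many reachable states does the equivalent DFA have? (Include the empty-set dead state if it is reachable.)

13

Start state of the DFA: {0}.
{0} --p--> {3, 4}  [new]
{0} --q--> {3}  [new]
{3, 4} --p--> {0, 1}  [new]
{3, 4} --q--> {1, 2, 5}  [new]
{3} --p--> {0, 1}  [seen]
{3} --q--> {1, 5}  [new]
{0, 1} --p--> {0, 2, 3, 4, 5}  [new]
{0, 1} --q--> {1, 3}  [new]
{1, 2, 5} --p--> {0, 2, 3, 5}  [new]
{1, 2, 5} --q--> {0, 1, 2, 3}  [new]
{1, 5} --p--> {0, 2, 3, 5}  [seen]
{1, 5} --q--> {0, 1, 2, 3}  [seen]
{0, 2, 3, 4, 5} --p--> {0, 1, 2, 3, 4, 5}  [new]
{0, 2, 3, 4, 5} --q--> {0, 1, 2, 3, 5}  [new]
{1, 3} --p--> {0, 1, 2, 3, 5}  [seen]
{1, 3} --q--> {1, 3, 5}  [new]
{0, 2, 3, 5} --p--> {0, 1, 2, 3, 4, 5}  [seen]
{0, 2, 3, 5} --q--> {0, 1, 2, 3, 5}  [seen]
{0, 1, 2, 3} --p--> {0, 1, 2, 3, 4, 5}  [seen]
{0, 1, 2, 3} --q--> {1, 3, 5}  [seen]
{0, 1, 2, 3, 4, 5} --p--> {0, 1, 2, 3, 4, 5}  [seen]
{0, 1, 2, 3, 4, 5} --q--> {0, 1, 2, 3, 5}  [seen]
{0, 1, 2, 3, 5} --p--> {0, 1, 2, 3, 4, 5}  [seen]
{0, 1, 2, 3, 5} --q--> {0, 1, 2, 3, 5}  [seen]
{1, 3, 5} --p--> {0, 1, 2, 3, 5}  [seen]
{1, 3, 5} --q--> {0, 1, 2, 3, 5}  [seen]
Reachable DFA states: {0}, {3, 4}, {3}, {0, 1}, {1, 2, 5}, {1, 5}, {0, 2, 3, 4, 5}, {1, 3}, {0, 2, 3, 5}, {0, 1, 2, 3}, {0, 1, 2, 3, 4, 5}, {0, 1, 2, 3, 5}, {1, 3, 5}.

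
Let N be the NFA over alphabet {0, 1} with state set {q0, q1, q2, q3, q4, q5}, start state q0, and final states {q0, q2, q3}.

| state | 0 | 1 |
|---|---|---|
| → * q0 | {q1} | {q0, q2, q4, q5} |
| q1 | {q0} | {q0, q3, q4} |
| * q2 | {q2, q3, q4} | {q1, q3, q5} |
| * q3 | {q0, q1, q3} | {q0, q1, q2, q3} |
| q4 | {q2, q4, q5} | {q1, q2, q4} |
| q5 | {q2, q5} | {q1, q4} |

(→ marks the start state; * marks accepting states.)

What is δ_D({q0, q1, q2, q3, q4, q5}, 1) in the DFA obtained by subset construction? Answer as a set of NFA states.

δ(q0,1) = {q0, q2, q4, q5}; δ(q1,1) = {q0, q3, q4}; δ(q2,1) = {q1, q3, q5}; δ(q3,1) = {q0, q1, q2, q3}; δ(q4,1) = {q1, q2, q4}; δ(q5,1) = {q1, q4}.
Union: {q0, q1, q2, q3, q4, q5}.

{q0, q1, q2, q3, q4, q5}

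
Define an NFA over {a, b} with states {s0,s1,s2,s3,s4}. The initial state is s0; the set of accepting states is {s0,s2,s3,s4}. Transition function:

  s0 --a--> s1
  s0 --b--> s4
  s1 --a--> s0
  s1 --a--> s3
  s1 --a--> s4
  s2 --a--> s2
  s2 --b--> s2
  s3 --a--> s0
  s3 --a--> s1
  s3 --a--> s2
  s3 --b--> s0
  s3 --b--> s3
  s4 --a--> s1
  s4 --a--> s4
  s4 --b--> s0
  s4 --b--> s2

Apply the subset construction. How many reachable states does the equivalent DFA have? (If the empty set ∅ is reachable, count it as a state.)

Start state of the DFA: {s0}.
{s0} --a--> {s1}  [new]
{s0} --b--> {s4}  [new]
{s1} --a--> {s0,s3,s4}  [new]
{s1} --b--> ∅  [new]
{s4} --a--> {s1,s4}  [new]
{s4} --b--> {s0,s2}  [new]
{s0,s3,s4} --a--> {s0,s1,s2,s4}  [new]
{s0,s3,s4} --b--> {s0,s2,s3,s4}  [new]
∅ --a--> ∅  [seen]
∅ --b--> ∅  [seen]
{s1,s4} --a--> {s0,s1,s3,s4}  [new]
{s1,s4} --b--> {s0,s2}  [seen]
{s0,s2} --a--> {s1,s2}  [new]
{s0,s2} --b--> {s2,s4}  [new]
{s0,s1,s2,s4} --a--> {s0,s1,s2,s3,s4}  [new]
{s0,s1,s2,s4} --b--> {s0,s2,s4}  [new]
{s0,s2,s3,s4} --a--> {s0,s1,s2,s4}  [seen]
{s0,s2,s3,s4} --b--> {s0,s2,s3,s4}  [seen]
{s0,s1,s3,s4} --a--> {s0,s1,s2,s3,s4}  [seen]
{s0,s1,s3,s4} --b--> {s0,s2,s3,s4}  [seen]
{s1,s2} --a--> {s0,s2,s3,s4}  [seen]
{s1,s2} --b--> {s2}  [new]
{s2,s4} --a--> {s1,s2,s4}  [new]
{s2,s4} --b--> {s0,s2}  [seen]
{s0,s1,s2,s3,s4} --a--> {s0,s1,s2,s3,s4}  [seen]
{s0,s1,s2,s3,s4} --b--> {s0,s2,s3,s4}  [seen]
{s0,s2,s4} --a--> {s1,s2,s4}  [seen]
{s0,s2,s4} --b--> {s0,s2,s4}  [seen]
{s2} --a--> {s2}  [seen]
{s2} --b--> {s2}  [seen]
{s1,s2,s4} --a--> {s0,s1,s2,s3,s4}  [seen]
{s1,s2,s4} --b--> {s0,s2}  [seen]
Reachable DFA states: {s0}, {s1}, {s4}, {s0,s3,s4}, ∅, {s1,s4}, {s0,s2}, {s0,s1,s2,s4}, {s0,s2,s3,s4}, {s0,s1,s3,s4}, {s1,s2}, {s2,s4}, {s0,s1,s2,s3,s4}, {s0,s2,s4}, {s2}, {s1,s2,s4}.

16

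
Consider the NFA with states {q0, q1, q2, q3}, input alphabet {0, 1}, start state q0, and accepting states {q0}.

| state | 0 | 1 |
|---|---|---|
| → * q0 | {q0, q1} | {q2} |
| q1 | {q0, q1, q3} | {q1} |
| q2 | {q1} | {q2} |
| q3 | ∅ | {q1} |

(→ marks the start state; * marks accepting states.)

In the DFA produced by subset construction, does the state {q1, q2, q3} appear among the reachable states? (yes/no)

no

Start state of the DFA: {q0}.
{q0} --0--> {q0, q1}  [new]
{q0} --1--> {q2}  [new]
{q0, q1} --0--> {q0, q1, q3}  [new]
{q0, q1} --1--> {q1, q2}  [new]
{q2} --0--> {q1}  [new]
{q2} --1--> {q2}  [seen]
{q0, q1, q3} --0--> {q0, q1, q3}  [seen]
{q0, q1, q3} --1--> {q1, q2}  [seen]
{q1, q2} --0--> {q0, q1, q3}  [seen]
{q1, q2} --1--> {q1, q2}  [seen]
{q1} --0--> {q0, q1, q3}  [seen]
{q1} --1--> {q1}  [seen]
Reachable DFA states: {q0}, {q0, q1}, {q2}, {q0, q1, q3}, {q1, q2}, {q1}.
{q1, q2, q3} is not among them.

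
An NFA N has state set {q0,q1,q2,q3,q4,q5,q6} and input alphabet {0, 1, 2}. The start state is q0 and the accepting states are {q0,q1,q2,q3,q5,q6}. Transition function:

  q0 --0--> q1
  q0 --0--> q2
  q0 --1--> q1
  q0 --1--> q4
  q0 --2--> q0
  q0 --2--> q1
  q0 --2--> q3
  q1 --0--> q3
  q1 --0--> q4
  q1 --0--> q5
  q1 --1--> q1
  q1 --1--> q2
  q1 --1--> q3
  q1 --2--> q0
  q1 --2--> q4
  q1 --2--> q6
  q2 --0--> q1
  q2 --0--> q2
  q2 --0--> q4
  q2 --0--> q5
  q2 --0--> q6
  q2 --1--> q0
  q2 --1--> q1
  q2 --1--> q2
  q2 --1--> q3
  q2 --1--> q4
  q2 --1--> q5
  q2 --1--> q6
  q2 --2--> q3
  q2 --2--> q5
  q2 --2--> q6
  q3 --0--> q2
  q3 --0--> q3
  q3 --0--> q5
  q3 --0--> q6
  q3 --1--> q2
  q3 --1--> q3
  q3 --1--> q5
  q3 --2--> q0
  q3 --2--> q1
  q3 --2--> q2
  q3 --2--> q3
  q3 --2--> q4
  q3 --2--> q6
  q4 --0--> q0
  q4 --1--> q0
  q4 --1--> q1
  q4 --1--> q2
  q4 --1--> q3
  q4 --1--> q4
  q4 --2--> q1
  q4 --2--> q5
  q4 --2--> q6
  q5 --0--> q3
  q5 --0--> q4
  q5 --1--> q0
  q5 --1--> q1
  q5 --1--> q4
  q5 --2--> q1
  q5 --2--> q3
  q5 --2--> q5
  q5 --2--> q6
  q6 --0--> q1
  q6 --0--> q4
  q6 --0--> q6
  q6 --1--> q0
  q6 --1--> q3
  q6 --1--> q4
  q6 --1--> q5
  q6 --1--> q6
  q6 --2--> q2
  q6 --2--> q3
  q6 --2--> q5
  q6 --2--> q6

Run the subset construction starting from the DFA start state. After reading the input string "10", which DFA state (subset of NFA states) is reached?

{q0,q3,q4,q5}

Start: {q0}.
δ(q0,1) = {q1,q4}.
Union: {q1,q4}.
After 1: {q1,q4}.
δ(q1,0) = {q3,q4,q5}; δ(q4,0) = {q0}.
Union: {q0,q3,q4,q5}.
After 0: {q0,q3,q4,q5}.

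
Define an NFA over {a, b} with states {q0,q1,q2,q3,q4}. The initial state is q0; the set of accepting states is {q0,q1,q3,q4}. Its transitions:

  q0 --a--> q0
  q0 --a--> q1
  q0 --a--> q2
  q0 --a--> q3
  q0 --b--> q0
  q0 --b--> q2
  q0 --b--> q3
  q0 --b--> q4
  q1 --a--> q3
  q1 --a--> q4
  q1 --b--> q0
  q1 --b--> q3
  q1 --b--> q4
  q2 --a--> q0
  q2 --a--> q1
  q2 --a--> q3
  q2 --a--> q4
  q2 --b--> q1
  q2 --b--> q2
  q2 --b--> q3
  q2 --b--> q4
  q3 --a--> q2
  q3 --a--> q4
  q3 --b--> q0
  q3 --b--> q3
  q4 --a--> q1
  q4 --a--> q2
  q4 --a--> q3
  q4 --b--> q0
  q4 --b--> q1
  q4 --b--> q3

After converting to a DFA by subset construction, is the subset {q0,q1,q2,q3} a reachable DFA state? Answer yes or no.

Start state of the DFA: {q0}.
{q0} --a--> {q0,q1,q2,q3}  [new]
{q0} --b--> {q0,q2,q3,q4}  [new]
{q0,q1,q2,q3} --a--> {q0,q1,q2,q3,q4}  [new]
{q0,q1,q2,q3} --b--> {q0,q1,q2,q3,q4}  [seen]
{q0,q2,q3,q4} --a--> {q0,q1,q2,q3,q4}  [seen]
{q0,q2,q3,q4} --b--> {q0,q1,q2,q3,q4}  [seen]
{q0,q1,q2,q3,q4} --a--> {q0,q1,q2,q3,q4}  [seen]
{q0,q1,q2,q3,q4} --b--> {q0,q1,q2,q3,q4}  [seen]
Reachable DFA states: {q0}, {q0,q1,q2,q3}, {q0,q2,q3,q4}, {q0,q1,q2,q3,q4}.
{q0,q1,q2,q3} is among them.

yes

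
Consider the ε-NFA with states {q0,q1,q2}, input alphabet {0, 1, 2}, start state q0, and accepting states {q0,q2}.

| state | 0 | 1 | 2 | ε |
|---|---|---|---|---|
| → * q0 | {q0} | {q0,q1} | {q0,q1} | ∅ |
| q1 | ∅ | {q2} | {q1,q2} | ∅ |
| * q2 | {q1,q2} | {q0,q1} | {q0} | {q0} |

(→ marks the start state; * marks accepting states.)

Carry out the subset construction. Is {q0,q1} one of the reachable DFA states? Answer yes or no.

yes

Start state of the DFA: {q0} (ε-closure of the NFA start).
{q0} --0--> {q0}  [seen]
{q0} --1--> {q0,q1}  [new]
{q0} --2--> {q0,q1}  [seen]
{q0,q1} --0--> {q0}  [seen]
{q0,q1} --1--> {q0,q1,q2}  [new]
{q0,q1} --2--> {q0,q1,q2}  [seen]
{q0,q1,q2} --0--> {q0,q1,q2}  [seen]
{q0,q1,q2} --1--> {q0,q1,q2}  [seen]
{q0,q1,q2} --2--> {q0,q1,q2}  [seen]
Reachable DFA states: {q0}, {q0,q1}, {q0,q1,q2}.
{q0,q1} is among them.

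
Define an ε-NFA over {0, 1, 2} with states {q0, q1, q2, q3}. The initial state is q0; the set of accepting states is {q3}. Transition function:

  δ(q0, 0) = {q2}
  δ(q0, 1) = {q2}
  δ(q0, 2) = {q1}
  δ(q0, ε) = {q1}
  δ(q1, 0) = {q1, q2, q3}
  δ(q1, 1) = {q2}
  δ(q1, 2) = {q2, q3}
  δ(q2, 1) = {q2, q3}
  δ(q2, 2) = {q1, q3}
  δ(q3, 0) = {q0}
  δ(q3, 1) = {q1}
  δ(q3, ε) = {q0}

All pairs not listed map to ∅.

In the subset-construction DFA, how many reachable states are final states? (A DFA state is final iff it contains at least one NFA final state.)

2

Start state of the DFA: {q0, q1} (ε-closure of the NFA start).
{q0, q1} --0--> {q0, q1, q2, q3}  [new]
{q0, q1} --1--> {q2}  [new]
{q0, q1} --2--> {q0, q1, q2, q3}  [seen]
{q0, q1, q2, q3} --0--> {q0, q1, q2, q3}  [seen]
{q0, q1, q2, q3} --1--> {q0, q1, q2, q3}  [seen]
{q0, q1, q2, q3} --2--> {q0, q1, q2, q3}  [seen]
{q2} --0--> ∅  [new]
{q2} --1--> {q0, q1, q2, q3}  [seen]
{q2} --2--> {q0, q1, q3}  [new]
∅ --0--> ∅  [seen]
∅ --1--> ∅  [seen]
∅ --2--> ∅  [seen]
{q0, q1, q3} --0--> {q0, q1, q2, q3}  [seen]
{q0, q1, q3} --1--> {q1, q2}  [new]
{q0, q1, q3} --2--> {q0, q1, q2, q3}  [seen]
{q1, q2} --0--> {q0, q1, q2, q3}  [seen]
{q1, q2} --1--> {q0, q1, q2, q3}  [seen]
{q1, q2} --2--> {q0, q1, q2, q3}  [seen]
Reachable DFA states: {q0, q1}, {q0, q1, q2, q3}, {q2}, ∅, {q0, q1, q3}, {q1, q2}.
Accepting DFA states (contain an NFA accepting state): {q0, q1, q2, q3}, {q0, q1, q3}.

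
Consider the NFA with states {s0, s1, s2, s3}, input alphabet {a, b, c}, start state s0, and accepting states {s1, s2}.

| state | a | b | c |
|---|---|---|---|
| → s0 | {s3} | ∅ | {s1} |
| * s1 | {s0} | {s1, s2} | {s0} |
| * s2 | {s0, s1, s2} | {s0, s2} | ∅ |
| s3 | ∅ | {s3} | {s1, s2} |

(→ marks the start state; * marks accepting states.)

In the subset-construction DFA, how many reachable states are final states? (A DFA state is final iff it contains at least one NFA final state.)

5

Start state of the DFA: {s0}.
{s0} --a--> {s3}  [new]
{s0} --b--> ∅  [new]
{s0} --c--> {s1}  [new]
{s3} --a--> ∅  [seen]
{s3} --b--> {s3}  [seen]
{s3} --c--> {s1, s2}  [new]
∅ --a--> ∅  [seen]
∅ --b--> ∅  [seen]
∅ --c--> ∅  [seen]
{s1} --a--> {s0}  [seen]
{s1} --b--> {s1, s2}  [seen]
{s1} --c--> {s0}  [seen]
{s1, s2} --a--> {s0, s1, s2}  [new]
{s1, s2} --b--> {s0, s1, s2}  [seen]
{s1, s2} --c--> {s0}  [seen]
{s0, s1, s2} --a--> {s0, s1, s2, s3}  [new]
{s0, s1, s2} --b--> {s0, s1, s2}  [seen]
{s0, s1, s2} --c--> {s0, s1}  [new]
{s0, s1, s2, s3} --a--> {s0, s1, s2, s3}  [seen]
{s0, s1, s2, s3} --b--> {s0, s1, s2, s3}  [seen]
{s0, s1, s2, s3} --c--> {s0, s1, s2}  [seen]
{s0, s1} --a--> {s0, s3}  [new]
{s0, s1} --b--> {s1, s2}  [seen]
{s0, s1} --c--> {s0, s1}  [seen]
{s0, s3} --a--> {s3}  [seen]
{s0, s3} --b--> {s3}  [seen]
{s0, s3} --c--> {s1, s2}  [seen]
Reachable DFA states: {s0}, {s3}, ∅, {s1}, {s1, s2}, {s0, s1, s2}, {s0, s1, s2, s3}, {s0, s1}, {s0, s3}.
Accepting DFA states (contain an NFA accepting state): {s1}, {s1, s2}, {s0, s1, s2}, {s0, s1, s2, s3}, {s0, s1}.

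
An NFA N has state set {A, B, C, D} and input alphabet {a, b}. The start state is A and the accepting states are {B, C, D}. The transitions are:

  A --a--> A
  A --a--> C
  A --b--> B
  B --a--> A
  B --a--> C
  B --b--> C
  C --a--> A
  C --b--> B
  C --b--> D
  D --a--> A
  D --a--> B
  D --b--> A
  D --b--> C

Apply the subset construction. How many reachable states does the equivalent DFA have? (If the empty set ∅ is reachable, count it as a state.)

8

Start state of the DFA: {A}.
{A} --a--> {A, C}  [new]
{A} --b--> {B}  [new]
{A, C} --a--> {A, C}  [seen]
{A, C} --b--> {B, D}  [new]
{B} --a--> {A, C}  [seen]
{B} --b--> {C}  [new]
{B, D} --a--> {A, B, C}  [new]
{B, D} --b--> {A, C}  [seen]
{C} --a--> {A}  [seen]
{C} --b--> {B, D}  [seen]
{A, B, C} --a--> {A, C}  [seen]
{A, B, C} --b--> {B, C, D}  [new]
{B, C, D} --a--> {A, B, C}  [seen]
{B, C, D} --b--> {A, B, C, D}  [new]
{A, B, C, D} --a--> {A, B, C}  [seen]
{A, B, C, D} --b--> {A, B, C, D}  [seen]
Reachable DFA states: {A}, {A, C}, {B}, {B, D}, {C}, {A, B, C}, {B, C, D}, {A, B, C, D}.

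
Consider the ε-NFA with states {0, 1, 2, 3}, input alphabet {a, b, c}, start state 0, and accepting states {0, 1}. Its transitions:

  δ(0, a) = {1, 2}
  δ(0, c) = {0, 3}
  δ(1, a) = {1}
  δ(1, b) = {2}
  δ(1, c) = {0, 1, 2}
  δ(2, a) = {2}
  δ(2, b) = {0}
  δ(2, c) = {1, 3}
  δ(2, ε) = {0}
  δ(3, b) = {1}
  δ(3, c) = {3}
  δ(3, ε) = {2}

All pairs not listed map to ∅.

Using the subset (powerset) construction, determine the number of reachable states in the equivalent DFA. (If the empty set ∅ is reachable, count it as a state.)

7

Start state of the DFA: {0} (ε-closure of the NFA start).
{0} --a--> {0, 1, 2}  [new]
{0} --b--> ∅  [new]
{0} --c--> {0, 2, 3}  [new]
{0, 1, 2} --a--> {0, 1, 2}  [seen]
{0, 1, 2} --b--> {0, 2}  [new]
{0, 1, 2} --c--> {0, 1, 2, 3}  [new]
∅ --a--> ∅  [seen]
∅ --b--> ∅  [seen]
∅ --c--> ∅  [seen]
{0, 2, 3} --a--> {0, 1, 2}  [seen]
{0, 2, 3} --b--> {0, 1}  [new]
{0, 2, 3} --c--> {0, 1, 2, 3}  [seen]
{0, 2} --a--> {0, 1, 2}  [seen]
{0, 2} --b--> {0}  [seen]
{0, 2} --c--> {0, 1, 2, 3}  [seen]
{0, 1, 2, 3} --a--> {0, 1, 2}  [seen]
{0, 1, 2, 3} --b--> {0, 1, 2}  [seen]
{0, 1, 2, 3} --c--> {0, 1, 2, 3}  [seen]
{0, 1} --a--> {0, 1, 2}  [seen]
{0, 1} --b--> {0, 2}  [seen]
{0, 1} --c--> {0, 1, 2, 3}  [seen]
Reachable DFA states: {0}, {0, 1, 2}, ∅, {0, 2, 3}, {0, 2}, {0, 1, 2, 3}, {0, 1}.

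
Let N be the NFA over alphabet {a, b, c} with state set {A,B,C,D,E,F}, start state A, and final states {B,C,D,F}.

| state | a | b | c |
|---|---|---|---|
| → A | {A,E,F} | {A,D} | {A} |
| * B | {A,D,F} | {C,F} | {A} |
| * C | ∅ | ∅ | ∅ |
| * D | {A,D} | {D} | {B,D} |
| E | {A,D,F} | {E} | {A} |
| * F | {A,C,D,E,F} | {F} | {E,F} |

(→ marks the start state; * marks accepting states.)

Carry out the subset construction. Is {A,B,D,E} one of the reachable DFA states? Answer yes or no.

no

Start state of the DFA: {A}.
{A} --a--> {A,E,F}  [new]
{A} --b--> {A,D}  [new]
{A} --c--> {A}  [seen]
{A,E,F} --a--> {A,C,D,E,F}  [new]
{A,E,F} --b--> {A,D,E,F}  [new]
{A,E,F} --c--> {A,E,F}  [seen]
{A,D} --a--> {A,D,E,F}  [seen]
{A,D} --b--> {A,D}  [seen]
{A,D} --c--> {A,B,D}  [new]
{A,C,D,E,F} --a--> {A,C,D,E,F}  [seen]
{A,C,D,E,F} --b--> {A,D,E,F}  [seen]
{A,C,D,E,F} --c--> {A,B,D,E,F}  [new]
{A,D,E,F} --a--> {A,C,D,E,F}  [seen]
{A,D,E,F} --b--> {A,D,E,F}  [seen]
{A,D,E,F} --c--> {A,B,D,E,F}  [seen]
{A,B,D} --a--> {A,D,E,F}  [seen]
{A,B,D} --b--> {A,C,D,F}  [new]
{A,B,D} --c--> {A,B,D}  [seen]
{A,B,D,E,F} --a--> {A,C,D,E,F}  [seen]
{A,B,D,E,F} --b--> {A,C,D,E,F}  [seen]
{A,B,D,E,F} --c--> {A,B,D,E,F}  [seen]
{A,C,D,F} --a--> {A,C,D,E,F}  [seen]
{A,C,D,F} --b--> {A,D,F}  [new]
{A,C,D,F} --c--> {A,B,D,E,F}  [seen]
{A,D,F} --a--> {A,C,D,E,F}  [seen]
{A,D,F} --b--> {A,D,F}  [seen]
{A,D,F} --c--> {A,B,D,E,F}  [seen]
Reachable DFA states: {A}, {A,E,F}, {A,D}, {A,C,D,E,F}, {A,D,E,F}, {A,B,D}, {A,B,D,E,F}, {A,C,D,F}, {A,D,F}.
{A,B,D,E} is not among them.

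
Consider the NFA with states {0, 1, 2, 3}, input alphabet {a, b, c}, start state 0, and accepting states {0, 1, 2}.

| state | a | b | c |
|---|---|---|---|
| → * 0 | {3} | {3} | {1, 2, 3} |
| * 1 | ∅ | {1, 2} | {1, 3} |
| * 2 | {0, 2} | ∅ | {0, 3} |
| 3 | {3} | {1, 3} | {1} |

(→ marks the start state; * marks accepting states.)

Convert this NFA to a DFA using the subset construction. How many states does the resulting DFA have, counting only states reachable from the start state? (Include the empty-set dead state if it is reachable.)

Start state of the DFA: {0}.
{0} --a--> {3}  [new]
{0} --b--> {3}  [seen]
{0} --c--> {1, 2, 3}  [new]
{3} --a--> {3}  [seen]
{3} --b--> {1, 3}  [new]
{3} --c--> {1}  [new]
{1, 2, 3} --a--> {0, 2, 3}  [new]
{1, 2, 3} --b--> {1, 2, 3}  [seen]
{1, 2, 3} --c--> {0, 1, 3}  [new]
{1, 3} --a--> {3}  [seen]
{1, 3} --b--> {1, 2, 3}  [seen]
{1, 3} --c--> {1, 3}  [seen]
{1} --a--> ∅  [new]
{1} --b--> {1, 2}  [new]
{1} --c--> {1, 3}  [seen]
{0, 2, 3} --a--> {0, 2, 3}  [seen]
{0, 2, 3} --b--> {1, 3}  [seen]
{0, 2, 3} --c--> {0, 1, 2, 3}  [new]
{0, 1, 3} --a--> {3}  [seen]
{0, 1, 3} --b--> {1, 2, 3}  [seen]
{0, 1, 3} --c--> {1, 2, 3}  [seen]
∅ --a--> ∅  [seen]
∅ --b--> ∅  [seen]
∅ --c--> ∅  [seen]
{1, 2} --a--> {0, 2}  [new]
{1, 2} --b--> {1, 2}  [seen]
{1, 2} --c--> {0, 1, 3}  [seen]
{0, 1, 2, 3} --a--> {0, 2, 3}  [seen]
{0, 1, 2, 3} --b--> {1, 2, 3}  [seen]
{0, 1, 2, 3} --c--> {0, 1, 2, 3}  [seen]
{0, 2} --a--> {0, 2, 3}  [seen]
{0, 2} --b--> {3}  [seen]
{0, 2} --c--> {0, 1, 2, 3}  [seen]
Reachable DFA states: {0}, {3}, {1, 2, 3}, {1, 3}, {1}, {0, 2, 3}, {0, 1, 3}, ∅, {1, 2}, {0, 1, 2, 3}, {0, 2}.

11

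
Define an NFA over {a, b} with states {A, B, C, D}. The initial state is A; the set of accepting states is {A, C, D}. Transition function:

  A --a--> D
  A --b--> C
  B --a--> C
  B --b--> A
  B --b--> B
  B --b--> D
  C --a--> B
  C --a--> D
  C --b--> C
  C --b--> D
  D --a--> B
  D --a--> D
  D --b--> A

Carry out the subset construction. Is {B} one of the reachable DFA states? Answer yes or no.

no

Start state of the DFA: {A}.
{A} --a--> {D}  [new]
{A} --b--> {C}  [new]
{D} --a--> {B, D}  [new]
{D} --b--> {A}  [seen]
{C} --a--> {B, D}  [seen]
{C} --b--> {C, D}  [new]
{B, D} --a--> {B, C, D}  [new]
{B, D} --b--> {A, B, D}  [new]
{C, D} --a--> {B, D}  [seen]
{C, D} --b--> {A, C, D}  [new]
{B, C, D} --a--> {B, C, D}  [seen]
{B, C, D} --b--> {A, B, C, D}  [new]
{A, B, D} --a--> {B, C, D}  [seen]
{A, B, D} --b--> {A, B, C, D}  [seen]
{A, C, D} --a--> {B, D}  [seen]
{A, C, D} --b--> {A, C, D}  [seen]
{A, B, C, D} --a--> {B, C, D}  [seen]
{A, B, C, D} --b--> {A, B, C, D}  [seen]
Reachable DFA states: {A}, {D}, {C}, {B, D}, {C, D}, {B, C, D}, {A, B, D}, {A, C, D}, {A, B, C, D}.
{B} is not among them.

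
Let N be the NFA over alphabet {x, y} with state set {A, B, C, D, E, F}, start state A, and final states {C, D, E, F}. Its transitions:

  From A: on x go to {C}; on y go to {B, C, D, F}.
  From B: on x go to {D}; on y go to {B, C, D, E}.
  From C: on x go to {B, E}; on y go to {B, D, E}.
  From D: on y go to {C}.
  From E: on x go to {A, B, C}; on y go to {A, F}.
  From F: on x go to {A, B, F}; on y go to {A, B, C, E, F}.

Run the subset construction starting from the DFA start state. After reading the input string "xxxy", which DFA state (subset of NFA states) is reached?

Start: {A}.
δ(A,x) = {C}.
Union: {C}.
After x: {C}.
δ(C,x) = {B, E}.
Union: {B, E}.
After x: {B, E}.
δ(B,x) = {D}; δ(E,x) = {A, B, C}.
Union: {A, B, C, D}.
After x: {A, B, C, D}.
δ(A,y) = {B, C, D, F}; δ(B,y) = {B, C, D, E}; δ(C,y) = {B, D, E}; δ(D,y) = {C}.
Union: {B, C, D, E, F}.
After y: {B, C, D, E, F}.

{B, C, D, E, F}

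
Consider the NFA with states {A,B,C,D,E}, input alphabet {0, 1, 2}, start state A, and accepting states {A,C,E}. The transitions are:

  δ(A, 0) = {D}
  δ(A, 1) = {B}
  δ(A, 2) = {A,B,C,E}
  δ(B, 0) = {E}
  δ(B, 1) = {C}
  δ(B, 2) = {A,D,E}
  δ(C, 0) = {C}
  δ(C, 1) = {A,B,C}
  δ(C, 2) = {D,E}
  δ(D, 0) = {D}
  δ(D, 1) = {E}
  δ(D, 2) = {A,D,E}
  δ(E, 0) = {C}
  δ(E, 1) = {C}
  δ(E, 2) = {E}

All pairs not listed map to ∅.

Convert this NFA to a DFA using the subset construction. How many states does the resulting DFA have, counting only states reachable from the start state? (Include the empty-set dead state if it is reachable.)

Start state of the DFA: {A}.
{A} --0--> {D}  [new]
{A} --1--> {B}  [new]
{A} --2--> {A,B,C,E}  [new]
{D} --0--> {D}  [seen]
{D} --1--> {E}  [new]
{D} --2--> {A,D,E}  [new]
{B} --0--> {E}  [seen]
{B} --1--> {C}  [new]
{B} --2--> {A,D,E}  [seen]
{A,B,C,E} --0--> {C,D,E}  [new]
{A,B,C,E} --1--> {A,B,C}  [new]
{A,B,C,E} --2--> {A,B,C,D,E}  [new]
{E} --0--> {C}  [seen]
{E} --1--> {C}  [seen]
{E} --2--> {E}  [seen]
{A,D,E} --0--> {C,D}  [new]
{A,D,E} --1--> {B,C,E}  [new]
{A,D,E} --2--> {A,B,C,D,E}  [seen]
{C} --0--> {C}  [seen]
{C} --1--> {A,B,C}  [seen]
{C} --2--> {D,E}  [new]
{C,D,E} --0--> {C,D}  [seen]
{C,D,E} --1--> {A,B,C,E}  [seen]
{C,D,E} --2--> {A,D,E}  [seen]
{A,B,C} --0--> {C,D,E}  [seen]
{A,B,C} --1--> {A,B,C}  [seen]
{A,B,C} --2--> {A,B,C,D,E}  [seen]
{A,B,C,D,E} --0--> {C,D,E}  [seen]
{A,B,C,D,E} --1--> {A,B,C,E}  [seen]
{A,B,C,D,E} --2--> {A,B,C,D,E}  [seen]
{C,D} --0--> {C,D}  [seen]
{C,D} --1--> {A,B,C,E}  [seen]
{C,D} --2--> {A,D,E}  [seen]
{B,C,E} --0--> {C,E}  [new]
{B,C,E} --1--> {A,B,C}  [seen]
{B,C,E} --2--> {A,D,E}  [seen]
{D,E} --0--> {C,D}  [seen]
{D,E} --1--> {C,E}  [seen]
{D,E} --2--> {A,D,E}  [seen]
{C,E} --0--> {C}  [seen]
{C,E} --1--> {A,B,C}  [seen]
{C,E} --2--> {D,E}  [seen]
Reachable DFA states: {A}, {D}, {B}, {A,B,C,E}, {E}, {A,D,E}, {C}, {C,D,E}, {A,B,C}, {A,B,C,D,E}, {C,D}, {B,C,E}, {D,E}, {C,E}.

14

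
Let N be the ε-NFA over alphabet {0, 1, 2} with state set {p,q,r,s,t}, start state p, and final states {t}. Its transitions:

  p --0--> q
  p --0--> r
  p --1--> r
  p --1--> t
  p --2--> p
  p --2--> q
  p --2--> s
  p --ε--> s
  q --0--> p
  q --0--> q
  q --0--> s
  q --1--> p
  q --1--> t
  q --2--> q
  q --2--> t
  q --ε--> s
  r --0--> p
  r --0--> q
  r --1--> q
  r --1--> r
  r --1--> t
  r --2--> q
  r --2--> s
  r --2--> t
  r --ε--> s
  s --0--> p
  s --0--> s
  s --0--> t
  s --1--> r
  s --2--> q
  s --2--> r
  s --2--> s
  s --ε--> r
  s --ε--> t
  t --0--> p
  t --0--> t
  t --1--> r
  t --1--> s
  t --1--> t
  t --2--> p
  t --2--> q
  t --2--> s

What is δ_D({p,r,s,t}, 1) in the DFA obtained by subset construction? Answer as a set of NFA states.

{q,r,s,t}

δ(p,1) = {r,t}; δ(r,1) = {q,r,t}; δ(s,1) = {r}; δ(t,1) = {r,s,t}.
Union: {q,r,s,t}.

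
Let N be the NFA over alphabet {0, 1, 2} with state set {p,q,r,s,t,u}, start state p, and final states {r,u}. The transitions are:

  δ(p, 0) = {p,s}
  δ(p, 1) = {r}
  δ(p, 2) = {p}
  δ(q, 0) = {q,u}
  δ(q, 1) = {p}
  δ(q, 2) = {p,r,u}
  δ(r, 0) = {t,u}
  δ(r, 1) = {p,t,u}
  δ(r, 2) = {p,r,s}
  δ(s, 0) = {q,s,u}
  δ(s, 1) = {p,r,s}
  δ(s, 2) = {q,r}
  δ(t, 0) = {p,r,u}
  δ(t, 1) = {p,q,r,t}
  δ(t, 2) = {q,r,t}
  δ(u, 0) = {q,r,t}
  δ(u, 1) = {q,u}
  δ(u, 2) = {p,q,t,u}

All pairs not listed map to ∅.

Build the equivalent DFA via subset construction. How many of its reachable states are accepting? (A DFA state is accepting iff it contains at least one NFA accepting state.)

14

Start state of the DFA: {p}.
{p} --0--> {p,s}  [new]
{p} --1--> {r}  [new]
{p} --2--> {p}  [seen]
{p,s} --0--> {p,q,s,u}  [new]
{p,s} --1--> {p,r,s}  [new]
{p,s} --2--> {p,q,r}  [new]
{r} --0--> {t,u}  [new]
{r} --1--> {p,t,u}  [new]
{r} --2--> {p,r,s}  [seen]
{p,q,s,u} --0--> {p,q,r,s,t,u}  [new]
{p,q,s,u} --1--> {p,q,r,s,u}  [new]
{p,q,s,u} --2--> {p,q,r,t,u}  [new]
{p,r,s} --0--> {p,q,s,t,u}  [new]
{p,r,s} --1--> {p,r,s,t,u}  [new]
{p,r,s} --2--> {p,q,r,s}  [new]
{p,q,r} --0--> {p,q,s,t,u}  [seen]
{p,q,r} --1--> {p,r,t,u}  [new]
{p,q,r} --2--> {p,r,s,u}  [new]
{t,u} --0--> {p,q,r,t,u}  [seen]
{t,u} --1--> {p,q,r,t,u}  [seen]
{t,u} --2--> {p,q,r,t,u}  [seen]
{p,t,u} --0--> {p,q,r,s,t,u}  [seen]
{p,t,u} --1--> {p,q,r,t,u}  [seen]
{p,t,u} --2--> {p,q,r,t,u}  [seen]
{p,q,r,s,t,u} --0--> {p,q,r,s,t,u}  [seen]
{p,q,r,s,t,u} --1--> {p,q,r,s,t,u}  [seen]
{p,q,r,s,t,u} --2--> {p,q,r,s,t,u}  [seen]
{p,q,r,s,u} --0--> {p,q,r,s,t,u}  [seen]
{p,q,r,s,u} --1--> {p,q,r,s,t,u}  [seen]
{p,q,r,s,u} --2--> {p,q,r,s,t,u}  [seen]
{p,q,r,t,u} --0--> {p,q,r,s,t,u}  [seen]
{p,q,r,t,u} --1--> {p,q,r,t,u}  [seen]
{p,q,r,t,u} --2--> {p,q,r,s,t,u}  [seen]
{p,q,s,t,u} --0--> {p,q,r,s,t,u}  [seen]
{p,q,s,t,u} --1--> {p,q,r,s,t,u}  [seen]
{p,q,s,t,u} --2--> {p,q,r,t,u}  [seen]
{p,r,s,t,u} --0--> {p,q,r,s,t,u}  [seen]
{p,r,s,t,u} --1--> {p,q,r,s,t,u}  [seen]
{p,r,s,t,u} --2--> {p,q,r,s,t,u}  [seen]
{p,q,r,s} --0--> {p,q,s,t,u}  [seen]
{p,q,r,s} --1--> {p,r,s,t,u}  [seen]
{p,q,r,s} --2--> {p,q,r,s,u}  [seen]
{p,r,t,u} --0--> {p,q,r,s,t,u}  [seen]
{p,r,t,u} --1--> {p,q,r,t,u}  [seen]
{p,r,t,u} --2--> {p,q,r,s,t,u}  [seen]
{p,r,s,u} --0--> {p,q,r,s,t,u}  [seen]
{p,r,s,u} --1--> {p,q,r,s,t,u}  [seen]
{p,r,s,u} --2--> {p,q,r,s,t,u}  [seen]
Reachable DFA states: {p}, {p,s}, {r}, {p,q,s,u}, {p,r,s}, {p,q,r}, {t,u}, {p,t,u}, {p,q,r,s,t,u}, {p,q,r,s,u}, {p,q,r,t,u}, {p,q,s,t,u}, {p,r,s,t,u}, {p,q,r,s}, {p,r,t,u}, {p,r,s,u}.
Accepting DFA states (contain an NFA accepting state): {r}, {p,q,s,u}, {p,r,s}, {p,q,r}, {t,u}, {p,t,u}, {p,q,r,s,t,u}, {p,q,r,s,u}, {p,q,r,t,u}, {p,q,s,t,u}, {p,r,s,t,u}, {p,q,r,s}, {p,r,t,u}, {p,r,s,u}.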